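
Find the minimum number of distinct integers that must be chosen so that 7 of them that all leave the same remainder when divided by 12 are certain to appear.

Pigeonhole: the 12 residue classes mod 12 are the pigeonholes.
With 72 integers one could put 6 in each residue class and have no class reach 7.
The 73rd integer pushes some class to 7, so 12·6 + 1 = 73.

73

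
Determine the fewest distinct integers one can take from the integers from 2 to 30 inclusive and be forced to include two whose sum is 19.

Group the elements by complementary pair {x, 19−x}: {2,17}, {3,16}, {4,15}, …, giving 8 two-element pairs and 13 integers whose partner 19−x falls outside [2,30].
By the pigeonhole principle, treating each of those 21 groups as a pigeonhole, one can pick one integer per group — 21 integers — with no two summing to 19.
The 22nd integer lands in an occupied pair, forcing a sum of 19.

22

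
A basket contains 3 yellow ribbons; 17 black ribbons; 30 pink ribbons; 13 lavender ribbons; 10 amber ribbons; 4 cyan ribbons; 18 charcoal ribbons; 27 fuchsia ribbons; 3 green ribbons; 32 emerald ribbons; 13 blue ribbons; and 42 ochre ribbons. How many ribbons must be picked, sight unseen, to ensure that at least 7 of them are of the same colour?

65

Put each drawn ribbon into a box by colour. The largest draw with every box below 7 takes min(count, 6) from each colour; colours with fewer than 6 contribute all they have.
Σ min(cᵢ, 6) = 3 + 6 + 6 + 6 + 6 + 4 + 6 + 6 + 3 + 6 + 6 + 6 = 64.
Draw number 64 + 1 = 65 must push one box to 7.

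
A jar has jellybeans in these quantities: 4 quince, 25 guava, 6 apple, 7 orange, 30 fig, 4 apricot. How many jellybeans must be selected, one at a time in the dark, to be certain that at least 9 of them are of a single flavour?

38

An adversary could hand out at most 8 jellybeans per flavour (4 flavours run out sooner): 4 + 8 + 6 + 7 + 8 + 4 = 37 jellybeans and still no flavour has 9.
One more jellybean lands in a flavour already at 8, so 38 draws are enough and 37 are not.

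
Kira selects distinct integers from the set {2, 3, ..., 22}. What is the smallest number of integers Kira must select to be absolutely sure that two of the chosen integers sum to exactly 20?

14

Group the elements by complementary pair {x, 20−x}: {2,18}, {3,17}, {4,16}, …, giving 8 two-element pairs, the single value 10 (it cannot pair with itself since the integers are distinct), and 4 integers whose partner 20−x falls outside [2,22].
Pigeonhole: treating each of those 13 groups as a pigeonhole, one can pick one integer per group — 13 integers — with no two summing to 20.
The 14th integer lands in an occupied pair, forcing a sum of 20.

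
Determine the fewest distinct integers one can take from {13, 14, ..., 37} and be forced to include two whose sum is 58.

18

Two chosen integers sum to 58 exactly when both halves of some pair {x, 58−x} with 21 ≤ x ≤ 58−x ≤ 37 are chosen — 8 such pairs.
The remaining 9 elements (those with no distinct partner in range) can never complete a 58-sum, so the worst case takes all of them and one from each pair: 9 + 8 = 17.
The 18th integer has to be the second member of some pair, so 17 + 1 = 18.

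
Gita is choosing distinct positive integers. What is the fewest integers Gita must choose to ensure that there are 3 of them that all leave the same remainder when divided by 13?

Pigeonhole: the 13 residue classes mod 13 are the pigeonholes.
With 26 integers one could put 2 in each residue class and have no class reach 3.
The 27th integer pushes some class to 3, so 13·2 + 1 = 27.

27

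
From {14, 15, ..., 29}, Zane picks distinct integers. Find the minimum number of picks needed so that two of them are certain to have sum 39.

11

Group the elements by complementary pair {x, 39−x}: {14,25}, {15,24}, {16,23}, …, giving 6 two-element pairs and 4 integers whose partner 39−x falls outside [14,29].
By pigeonhole, treating each of those 10 groups as a pigeonhole, one can pick one integer per group — 10 integers — with no two summing to 39.
The 11th integer lands in an occupied pair, forcing a sum of 39.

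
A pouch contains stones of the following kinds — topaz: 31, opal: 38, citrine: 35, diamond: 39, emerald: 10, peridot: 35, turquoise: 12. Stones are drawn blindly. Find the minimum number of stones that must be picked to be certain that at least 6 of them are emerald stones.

196

In the worst case for collecting emerald stones, every non-emerald stone comes out first.
There are 31 + 38 + 35 + 39 + 35 + 12 = 190 non-emerald stones altogether.
After those, each further stone must be emerald, so 190 + 6 = 196 draws guarantee 6 emerald stones.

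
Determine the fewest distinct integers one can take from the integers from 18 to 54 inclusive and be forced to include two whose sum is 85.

26

Two chosen integers sum to 85 exactly when both halves of some pair {x, 85−x} with 31 ≤ x ≤ 85−x ≤ 54 are chosen — 12 such pairs.
The remaining 13 elements (those with no distinct partner in range) can never complete a 85-sum, so the worst case takes all of them and one from each pair: 13 + 12 = 25.
Pigeonhole: the 26th integer has to be the second member of some pair, so 25 + 1 = 26.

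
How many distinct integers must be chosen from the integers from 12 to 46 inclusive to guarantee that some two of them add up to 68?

A set avoiding the sum 68 can contain at most one of each pair {x, 68−x}, plus the 11 elements whose complement lies outside the range or equal to its own complement.
The integers 12, …, 34 (23 of them) are such a set: any two sum to at least 12+13 = 25 and at most 33+34 = 67 < 68.
Any 24th integer completes one of the 12 pairs, so 24 choices force a sum of 68.

24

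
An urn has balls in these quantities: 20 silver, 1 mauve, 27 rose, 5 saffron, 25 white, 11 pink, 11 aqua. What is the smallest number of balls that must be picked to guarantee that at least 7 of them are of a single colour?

37

An adversary could hand out at most 6 balls per colour (mauve, saffron run out sooner): 6 + 1 + 6 + 5 + 6 + 6 + 6 = 36 balls and still no colour has 7.
By pigeonhole, one more ball lands in a colour already at 6, so 37 draws are enough and 36 are not.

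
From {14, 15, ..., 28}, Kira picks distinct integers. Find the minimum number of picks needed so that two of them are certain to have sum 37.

11

Two chosen integers sum to 37 exactly when both halves of some pair {x, 37−x} with 14 ≤ x ≤ 37−x ≤ 23 are chosen — 5 such pairs.
The remaining 5 elements (those with no distinct partner in range) can never complete a 37-sum, so the worst case takes all of them and one from each pair: 5 + 5 = 10.
The 11th integer has to be the second member of some pair, so 10 + 1 = 11.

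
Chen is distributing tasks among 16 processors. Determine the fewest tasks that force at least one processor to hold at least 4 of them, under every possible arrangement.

With 48 tasks one could put exactly 3 in each of the 16 processors, and no processor would reach 4.
Pigeonhole: one more task must land in a processor that already has 3, giving it 4.
So 16 × 3 + 1 = 49 tasks are required.

49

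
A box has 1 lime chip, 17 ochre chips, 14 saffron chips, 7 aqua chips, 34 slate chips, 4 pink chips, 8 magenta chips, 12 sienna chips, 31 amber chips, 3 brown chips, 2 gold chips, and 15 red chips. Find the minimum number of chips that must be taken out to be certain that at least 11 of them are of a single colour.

86

An adversary could hand out at most 10 chips per colour (6 colours run out sooner): 1 + 10 + 10 + 7 + 10 + 4 + 8 + 10 + 10 + 3 + 2 + 10 = 85 chips and still no colour has 11.
One more chip lands in a colour already at 10, so 86 draws are enough and 85 are not.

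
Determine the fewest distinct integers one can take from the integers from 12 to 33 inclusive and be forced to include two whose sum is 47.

Group the elements by complementary pair {x, 47−x}: {14,33}, {15,32}, {16,31}, …, giving 10 two-element pairs and 2 integers whose partner 47−x falls outside [12,33].
Pigeonhole: treating each of those 12 groups as a pigeonhole, one can pick one integer per group — 12 integers — with no two summing to 47.
The 13th integer lands in an occupied pair, forcing a sum of 47.

13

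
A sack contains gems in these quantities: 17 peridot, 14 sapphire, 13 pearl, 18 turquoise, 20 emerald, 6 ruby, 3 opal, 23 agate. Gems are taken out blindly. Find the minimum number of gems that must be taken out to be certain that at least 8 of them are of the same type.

52

An adversary could hand out at most 7 gems per type (ruby, opal run out sooner): 7 + 7 + 7 + 7 + 7 + 6 + 3 + 7 = 51 gems and still no type has 8.
By the pigeonhole principle, one more gem lands in a type already at 7, so 52 draws are enough and 51 are not.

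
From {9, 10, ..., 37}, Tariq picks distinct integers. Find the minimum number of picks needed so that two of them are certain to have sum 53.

19

Two chosen integers sum to 53 exactly when both halves of some pair {x, 53−x} with 16 ≤ x ≤ 53−x ≤ 37 are chosen — 11 such pairs.
The remaining 7 elements (those with no distinct partner in range) can never complete a 53-sum, so the worst case takes all of them and one from each pair: 7 + 11 = 18.
By pigeonhole, the 19th integer has to be the second member of some pair, so 18 + 1 = 19.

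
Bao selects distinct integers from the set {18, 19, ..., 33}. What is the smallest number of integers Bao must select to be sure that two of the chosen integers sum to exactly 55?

11

Group the elements by complementary pair {x, 55−x}: {22,33}, {23,32}, {24,31}, …, giving 6 two-element pairs and 4 integers whose partner 55−x falls outside [18,33].
Treating each of those 10 groups as a pigeonhole, one can pick one integer per group — 10 integers — with no two summing to 55.
The 11th integer lands in an occupied pair, forcing a sum of 55.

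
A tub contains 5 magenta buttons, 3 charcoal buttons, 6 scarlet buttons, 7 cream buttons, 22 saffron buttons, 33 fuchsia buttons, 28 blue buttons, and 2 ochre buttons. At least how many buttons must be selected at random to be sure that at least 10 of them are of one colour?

An adversary could hand out at most 9 buttons per colour (5 colours run out sooner): 5 + 3 + 6 + 7 + 9 + 9 + 9 + 2 = 50 buttons and still no colour has 10.
One more button lands in a colour already at 9, so 51 draws are enough and 50 are not.

51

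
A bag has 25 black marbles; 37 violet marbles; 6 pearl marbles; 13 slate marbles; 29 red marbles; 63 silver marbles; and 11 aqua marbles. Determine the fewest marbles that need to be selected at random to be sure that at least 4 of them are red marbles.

159

In the worst case for collecting red marbles, every non-red marble comes out first.
There are 25 + 37 + 6 + 13 + 63 + 11 = 155 non-red marbles altogether.
After those, each further marble must be red, so 155 + 4 = 159 draws guarantee 4 red marbles.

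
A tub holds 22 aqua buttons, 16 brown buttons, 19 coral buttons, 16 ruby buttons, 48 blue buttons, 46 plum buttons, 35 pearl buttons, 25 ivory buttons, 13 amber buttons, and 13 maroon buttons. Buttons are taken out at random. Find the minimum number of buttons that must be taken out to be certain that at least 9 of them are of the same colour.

By the pigeonhole principle, put each drawn button into a box by colour. The largest draw with every box below 9 takes min(count, 8) from each colour.
Σ min(cᵢ, 8) = 8 + 8 + 8 + 8 + 8 + 8 + 8 + 8 + 8 + 8 = 80.
Draw number 80 + 1 = 81 must push one box to 9.

81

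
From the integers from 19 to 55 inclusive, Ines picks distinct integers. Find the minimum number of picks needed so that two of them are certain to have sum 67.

23

Group the elements by complementary pair {x, 67−x}: {19,48}, {20,47}, {21,46}, …, giving 15 two-element pairs and 7 integers whose partner 67−x falls outside [19,55].
By the pigeonhole principle, treating each of those 22 groups as a pigeonhole, one can pick one integer per group — 22 integers — with no two summing to 67.
The 23rd integer lands in an occupied pair, forcing a sum of 67.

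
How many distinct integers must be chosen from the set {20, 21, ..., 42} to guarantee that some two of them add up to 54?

17

Two chosen integers sum to 54 exactly when both halves of some pair {x, 54−x} with 20 ≤ x ≤ 54−x ≤ 34 are chosen — 7 such pairs.
The remaining 9 elements (those with no distinct partner in range) can never complete a 54-sum, so the worst case takes all of them and one from each pair: 9 + 7 = 16.
By pigeonhole, the 17th integer has to be the second member of some pair, so 16 + 1 = 17.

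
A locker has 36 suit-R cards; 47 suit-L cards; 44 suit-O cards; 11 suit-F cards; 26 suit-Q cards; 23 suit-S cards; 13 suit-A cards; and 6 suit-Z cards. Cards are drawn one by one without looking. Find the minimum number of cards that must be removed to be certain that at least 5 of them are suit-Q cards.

185

In the worst case for collecting suit-Q cards, every non-suit-Q card comes out first.
There are 36 + 47 + 44 + 11 + 23 + 13 + 6 = 180 non-suit-Q cards altogether.
After those, each further card must be suit-Q, so 180 + 5 = 185 draws guarantee 5 suit-Q cards.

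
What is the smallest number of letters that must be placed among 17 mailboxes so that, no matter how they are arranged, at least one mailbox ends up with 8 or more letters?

With 119 letters one could put exactly 7 in each of the 17 mailboxes, and no mailbox would reach 8.
One more letter must land in a mailbox that already has 7, giving it 8.
So 17 × 7 + 1 = 120 letters are required.

120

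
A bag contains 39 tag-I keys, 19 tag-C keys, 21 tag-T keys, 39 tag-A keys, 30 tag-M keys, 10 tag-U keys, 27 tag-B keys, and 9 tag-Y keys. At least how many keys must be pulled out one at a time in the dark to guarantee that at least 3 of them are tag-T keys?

In the worst case for collecting tag-T keys, every non-tag-T key comes out first.
There are 39 + 19 + 39 + 30 + 10 + 27 + 9 = 173 non-tag-T keys altogether.
After those, each further key must be tag-T, so 173 + 3 = 176 draws guarantee 3 tag-T keys.

176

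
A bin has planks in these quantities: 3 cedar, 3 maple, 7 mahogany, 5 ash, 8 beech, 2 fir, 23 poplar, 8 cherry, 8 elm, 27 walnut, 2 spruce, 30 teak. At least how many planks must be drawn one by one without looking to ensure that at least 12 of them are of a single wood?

80

Put each drawn plank into a box by wood. The largest draw with every box below 12 takes min(count, 11) from each wood; woods with fewer than 11 contribute all they have.
Σ min(cᵢ, 11) = 3 + 3 + 7 + 5 + 8 + 2 + 11 + 8 + 8 + 11 + 2 + 11 = 79.
Draw number 79 + 1 = 80 must push one box to 12.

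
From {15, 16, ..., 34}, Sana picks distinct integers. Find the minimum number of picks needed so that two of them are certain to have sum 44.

14

Two chosen integers sum to 44 exactly when both halves of some pair {x, 44−x} with 15 ≤ x ≤ 44−x ≤ 29 are chosen — 7 such pairs.
The remaining 6 elements (those with no distinct partner in range) can never complete a 44-sum, so the worst case takes all of them and one from each pair: 6 + 7 = 13.
The 14th integer has to be the second member of some pair, so 13 + 1 = 14.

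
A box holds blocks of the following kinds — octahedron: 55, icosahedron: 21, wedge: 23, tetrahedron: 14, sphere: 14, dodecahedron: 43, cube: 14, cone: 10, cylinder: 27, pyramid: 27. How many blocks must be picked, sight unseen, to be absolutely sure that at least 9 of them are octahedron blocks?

202

In the worst case for collecting octahedron blocks, every non-octahedron block comes out first.
There are 21 + 23 + 14 + 14 + 43 + 14 + 10 + 27 + 27 = 193 non-octahedron blocks altogether.
After those, each further block must be octahedron, so 193 + 9 = 202 draws guarantee 9 octahedron blocks.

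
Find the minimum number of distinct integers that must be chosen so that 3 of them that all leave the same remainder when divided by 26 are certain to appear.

Pigeonhole: the 26 residue classes mod 26 are the pigeonholes.
With 52 integers one could put 2 in each residue class and have no class reach 3.
The 53rd integer pushes some class to 3, so 26·2 + 1 = 53.

53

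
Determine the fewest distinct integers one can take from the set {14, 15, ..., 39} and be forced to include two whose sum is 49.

Group the elements by complementary pair {x, 49−x}: {14,35}, {15,34}, {16,33}, …, giving 11 two-element pairs and 4 integers whose partner 49−x falls outside [14,39].
Treating each of those 15 groups as a pigeonhole, one can pick one integer per group — 15 integers — with no two summing to 49.
The 16th integer lands in an occupied pair, forcing a sum of 49.

16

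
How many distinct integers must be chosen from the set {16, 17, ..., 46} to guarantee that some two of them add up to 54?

21

Group the elements by complementary pair {x, 54−x}: {16,38}, {17,37}, {18,36}, …, giving 11 two-element pairs, the single value 27 (it cannot pair with itself since the integers are distinct), and 8 integers whose partner 54−x falls outside [16,46].
By pigeonhole, treating each of those 20 groups as a pigeonhole, one can pick one integer per group — 20 integers — with no two summing to 54.
The 21st integer lands in an occupied pair, forcing a sum of 54.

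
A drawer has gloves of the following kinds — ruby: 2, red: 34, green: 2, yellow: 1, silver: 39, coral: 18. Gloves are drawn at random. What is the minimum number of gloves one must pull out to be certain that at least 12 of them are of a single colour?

An adversary could hand out at most 11 gloves per colour (ruby, green, yellow run out sooner): 2 + 11 + 2 + 1 + 11 + 11 = 38 gloves and still no colour has 12.
One more glove lands in a colour already at 11, so 39 draws are enough and 38 are not.

39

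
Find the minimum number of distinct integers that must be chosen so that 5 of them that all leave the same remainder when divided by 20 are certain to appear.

81

Pigeonhole: the 20 residue classes mod 20 are the pigeonholes.
With 80 integers one could put 4 in each residue class and have no class reach 5.
The 81st integer pushes some class to 5, so 20·4 + 1 = 81.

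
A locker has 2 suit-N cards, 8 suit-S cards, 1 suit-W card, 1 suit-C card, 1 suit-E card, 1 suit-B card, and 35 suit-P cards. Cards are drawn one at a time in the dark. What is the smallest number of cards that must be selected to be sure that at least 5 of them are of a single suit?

By pigeonhole, put each drawn card into a box by suit. The largest draw with every box below 5 takes min(count, 4) from each suit; suits with fewer than 4 contribute all they have.
Σ min(cᵢ, 4) = 2 + 4 + 1 + 1 + 1 + 1 + 4 = 14.
Draw number 14 + 1 = 15 must push one box to 5.

15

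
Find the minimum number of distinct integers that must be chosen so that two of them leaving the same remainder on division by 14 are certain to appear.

By pigeonhole, the 14 residue classes mod 14 are the pigeonholes.
With 14 integers one could put 1 in each residue class and have no class reach 2.
The 15th integer pushes some class to 2, so 14·1 + 1 = 15.

15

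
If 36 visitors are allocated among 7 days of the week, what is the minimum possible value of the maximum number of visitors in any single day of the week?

The 7 days of the week are the holes and the 36 visitors are the pigeons.
If every day of the week held at most 5 visitors, the total would be at most 7 × 5 = 35, which is less than 36.
So some day of the week holds at least ⌈36/7⌉ = 6 visitors.

6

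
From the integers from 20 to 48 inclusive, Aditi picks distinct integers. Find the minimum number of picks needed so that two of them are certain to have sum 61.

19

Group the elements by complementary pair {x, 61−x}: {20,41}, {21,40}, {22,39}, …, giving 11 two-element pairs and 7 integers whose partner 61−x falls outside [20,48].
By the pigeonhole principle, treating each of those 18 groups as a pigeonhole, one can pick one integer per group — 18 integers — with no two summing to 61.
The 19th integer lands in an occupied pair, forcing a sum of 61.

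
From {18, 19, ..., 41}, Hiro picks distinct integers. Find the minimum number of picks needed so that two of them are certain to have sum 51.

17

A set avoiding the sum 51 can contain at most one of each pair {x, 51−x}, plus the 8 elements whose complement lies outside the range.
The integers 26, …, 41 (16 of them) are such a set: any two sum to at least 26+27 = 53 > 51.
Any 17th integer completes one of the 8 pairs, so 17 choices force a sum of 51.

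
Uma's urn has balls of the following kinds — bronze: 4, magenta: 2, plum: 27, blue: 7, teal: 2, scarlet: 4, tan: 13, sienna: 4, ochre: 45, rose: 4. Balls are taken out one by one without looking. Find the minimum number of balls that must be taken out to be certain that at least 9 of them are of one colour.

52

By the pigeonhole principle, the 10 colours are the holes; the balls drawn are the pigeons.
To avoid 9 of any one colour, the worst case takes at most 8 of each colour, or every ball of a colour that has fewer than 8.
That gives 4 + 2 + 8 + 7 + 2 + 4 + 8 + 4 + 8 + 4 = 51 balls with no colour reaching 9.
The next ball forces some colour to 9, so 51 + 1 = 52.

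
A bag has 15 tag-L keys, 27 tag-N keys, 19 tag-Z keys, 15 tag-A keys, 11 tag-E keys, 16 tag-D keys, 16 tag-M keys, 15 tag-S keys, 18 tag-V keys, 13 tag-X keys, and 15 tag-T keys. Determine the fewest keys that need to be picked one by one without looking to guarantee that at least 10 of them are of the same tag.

An adversary could hand out at most 9 keys per tag: 9 + 9 + 9 + 9 + 9 + 9 + 9 + 9 + 9 + 9 + 9 = 99 keys and still no tag has 10.
Pigeonhole: one more key lands in a tag already at 9, so 100 draws are enough and 99 are not.

100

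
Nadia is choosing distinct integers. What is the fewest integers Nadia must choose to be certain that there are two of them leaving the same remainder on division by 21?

22

The 21 residue classes mod 21 are the pigeonholes.
With 21 integers one could put 1 in each residue class and have no class reach 2.
The 22nd integer pushes some class to 2, so 21·1 + 1 = 22.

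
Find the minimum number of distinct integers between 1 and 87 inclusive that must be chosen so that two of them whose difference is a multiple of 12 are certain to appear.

Integers whose pairwise differences are multiples of 12 are exactly those sharing a remainder mod 12. By the pigeonhole principle, the 12 residue classes mod 12 are the pigeonholes.
With 12 integers one could put 1 in each residue class and have no class reach 2.
The 13th integer pushes some class to 2, so 12·1 + 1 = 13.

13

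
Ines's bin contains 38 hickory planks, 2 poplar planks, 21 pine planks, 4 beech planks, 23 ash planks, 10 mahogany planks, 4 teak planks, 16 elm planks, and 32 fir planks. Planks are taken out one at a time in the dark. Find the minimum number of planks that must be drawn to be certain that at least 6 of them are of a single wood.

An adversary could hand out at most 5 planks per wood (poplar, beech, teak run out sooner): 5 + 2 + 5 + 4 + 5 + 5 + 4 + 5 + 5 = 40 planks and still no wood has 6.
One more plank lands in a wood already at 5, so 41 draws are enough and 40 are not.

41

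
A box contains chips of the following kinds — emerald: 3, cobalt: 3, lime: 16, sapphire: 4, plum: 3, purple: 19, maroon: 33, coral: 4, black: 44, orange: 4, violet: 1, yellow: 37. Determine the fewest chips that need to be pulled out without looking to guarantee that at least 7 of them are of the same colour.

53

An adversary could hand out at most 6 chips per colour (7 colours run out sooner): 3 + 3 + 6 + 4 + 3 + 6 + 6 + 4 + 6 + 4 + 1 + 6 = 52 chips and still no colour has 7.
Pigeonhole: one more chip lands in a colour already at 6, so 53 draws are enough and 52 are not.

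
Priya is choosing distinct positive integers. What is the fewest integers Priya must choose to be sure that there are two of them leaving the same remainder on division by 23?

24

By the pigeonhole principle, the 23 residue classes mod 23 are the pigeonholes.
With 23 integers one could put 1 in each residue class and have no class reach 2.
The 24th integer pushes some class to 2, so 23·1 + 1 = 24.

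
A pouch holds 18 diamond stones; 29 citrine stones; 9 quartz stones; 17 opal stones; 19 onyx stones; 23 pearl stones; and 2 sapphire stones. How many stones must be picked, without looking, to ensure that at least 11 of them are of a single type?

62

An adversary could hand out at most 10 stones per type (quartz, sapphire run out sooner): 10 + 10 + 9 + 10 + 10 + 10 + 2 = 61 stones and still no type has 11.
One more stone lands in a type already at 10, so 62 draws are enough and 61 are not.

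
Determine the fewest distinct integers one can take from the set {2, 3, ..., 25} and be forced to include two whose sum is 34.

Group the elements by complementary pair {x, 34−x}: {9,25}, {10,24}, {11,23}, …, giving 8 two-element pairs, the single value 17 (it cannot pair with itself since the integers are distinct), and 7 integers whose partner 34−x falls outside [2,25].
Treating each of those 16 groups as a pigeonhole, one can pick one integer per group — 16 integers — with no two summing to 34.
The 17th integer lands in an occupied pair, forcing a sum of 34.

17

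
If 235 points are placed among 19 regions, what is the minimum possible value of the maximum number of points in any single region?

By pigeonhole, the 19 regions are the holes and the 235 points are the pigeons.
If every region held at most 12 points, the total would be at most 19 × 12 = 228, which is less than 235.
So some region holds at least ⌈235/19⌉ = 13 points.

13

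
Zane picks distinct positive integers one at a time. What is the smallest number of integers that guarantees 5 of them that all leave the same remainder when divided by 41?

165

Pigeonhole: the 41 residue classes mod 41 are the pigeonholes.
With 164 integers one could put 4 in each residue class and have no class reach 5.
The 165th integer pushes some class to 5, so 41·4 + 1 = 165.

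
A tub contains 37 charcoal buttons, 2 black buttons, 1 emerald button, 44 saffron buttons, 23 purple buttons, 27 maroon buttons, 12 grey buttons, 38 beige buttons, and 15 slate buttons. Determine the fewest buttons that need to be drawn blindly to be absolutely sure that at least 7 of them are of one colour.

An adversary could hand out at most 6 buttons per colour (black, emerald run out sooner): 6 + 2 + 1 + 6 + 6 + 6 + 6 + 6 + 6 = 45 buttons and still no colour has 7.
One more button lands in a colour already at 6, so 46 draws are enough and 45 are not.

46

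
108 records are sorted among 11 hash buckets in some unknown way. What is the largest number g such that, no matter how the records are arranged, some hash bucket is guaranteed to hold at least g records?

By the pigeonhole principle, the 11 hash buckets are the holes and the 108 records are the pigeons.
If every hash bucket held at most 9 records, the total would be at most 11 × 9 = 99, which is less than 108.
So some hash bucket holds at least ⌈108/11⌉ = 10 records.

10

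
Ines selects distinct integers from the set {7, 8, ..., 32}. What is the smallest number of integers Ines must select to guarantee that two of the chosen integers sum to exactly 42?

16

Group the elements by complementary pair {x, 42−x}: {10,32}, {11,31}, {12,30}, …, giving 11 two-element pairs, the single value 21 (it cannot pair with itself since the integers are distinct), and 3 integers whose partner 42−x falls outside [7,32].
Pigeonhole: treating each of those 15 groups as a pigeonhole, one can pick one integer per group — 15 integers — with no two summing to 42.
The 16th integer lands in an occupied pair, forcing a sum of 42.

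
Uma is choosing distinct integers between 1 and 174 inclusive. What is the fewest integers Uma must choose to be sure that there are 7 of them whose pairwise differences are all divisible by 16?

Integers whose pairwise differences are multiples of 16 are exactly those sharing a remainder mod 16. By pigeonhole, the 16 residue classes mod 16 are the pigeonholes.
With 96 integers one could put 6 in each residue class and have no class reach 7.
The 97th integer pushes some class to 7, so 16·6 + 1 = 97.

97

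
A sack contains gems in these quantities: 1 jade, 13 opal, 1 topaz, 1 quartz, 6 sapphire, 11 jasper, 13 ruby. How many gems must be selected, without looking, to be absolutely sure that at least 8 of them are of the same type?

The 7 types are the holes; the gems drawn are the pigeons.
To avoid 8 of any one type, the worst case takes at most 7 of each type, or every gem of a type that has fewer than 7.
That gives 1 + 7 + 1 + 1 + 6 + 7 + 7 = 30 gems with no type reaching 8.
The next gem forces some type to 8, so 30 + 1 = 31.

31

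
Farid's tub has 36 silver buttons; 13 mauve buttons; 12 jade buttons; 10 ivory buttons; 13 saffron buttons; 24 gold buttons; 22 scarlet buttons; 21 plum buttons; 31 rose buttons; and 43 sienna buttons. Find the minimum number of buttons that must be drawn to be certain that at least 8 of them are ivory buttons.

223

In the worst case for collecting ivory buttons, every non-ivory button comes out first.
There are 36 + 13 + 12 + 13 + 24 + 22 + 21 + 31 + 43 = 215 non-ivory buttons altogether.
After those, each further button must be ivory, so 215 + 8 = 223 draws guarantee 8 ivory buttons.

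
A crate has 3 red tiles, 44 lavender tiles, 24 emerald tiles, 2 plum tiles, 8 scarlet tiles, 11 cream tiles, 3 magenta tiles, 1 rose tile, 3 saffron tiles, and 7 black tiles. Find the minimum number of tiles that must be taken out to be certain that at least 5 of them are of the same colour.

Put each drawn tile into a box by colour. The largest draw with every box below 5 takes min(count, 4) from each colour; colours with fewer than 4 contribute all they have.
Σ min(cᵢ, 4) = 3 + 4 + 4 + 2 + 4 + 4 + 3 + 1 + 3 + 4 = 32.
Draw number 32 + 1 = 33 must push one box to 5.

33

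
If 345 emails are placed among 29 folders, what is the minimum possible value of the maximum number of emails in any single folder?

By the pigeonhole principle, the 29 folders are the holes and the 345 emails are the pigeons.
If every folder held at most 11 emails, the total would be at most 29 × 11 = 319, which is less than 345.
So some folder holds at least ⌈345/29⌉ = 12 emails.

12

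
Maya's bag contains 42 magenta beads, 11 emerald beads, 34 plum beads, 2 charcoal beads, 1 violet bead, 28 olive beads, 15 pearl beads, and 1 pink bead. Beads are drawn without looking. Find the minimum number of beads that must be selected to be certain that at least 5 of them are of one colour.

25

Pigeonhole: put each drawn bead into a box by colour. The largest draw with every box below 5 takes min(count, 4) from each colour; colours with fewer than 4 contribute all they have.
Σ min(cᵢ, 4) = 4 + 4 + 4 + 2 + 1 + 4 + 4 + 1 = 24.
Draw number 24 + 1 = 25 must push one box to 5.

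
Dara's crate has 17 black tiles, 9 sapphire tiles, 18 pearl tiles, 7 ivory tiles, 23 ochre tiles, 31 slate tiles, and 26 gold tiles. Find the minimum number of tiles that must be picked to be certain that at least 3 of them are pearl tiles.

In the worst case for collecting pearl tiles, every non-pearl tile comes out first.
There are 17 + 9 + 7 + 23 + 31 + 26 = 113 non-pearl tiles altogether.
After those, each further tile must be pearl, so 113 + 3 = 116 draws guarantee 3 pearl tiles.

116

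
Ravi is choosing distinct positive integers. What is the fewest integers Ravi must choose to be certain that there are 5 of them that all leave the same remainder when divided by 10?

The 10 residue classes mod 10 are the pigeonholes.
With 40 integers one could put 4 in each residue class and have no class reach 5.
The 41st integer pushes some class to 5, so 10·4 + 1 = 41.

41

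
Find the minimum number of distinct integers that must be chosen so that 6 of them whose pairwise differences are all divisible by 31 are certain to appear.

156

Integers whose pairwise differences are multiples of 31 are exactly those sharing a remainder mod 31. By pigeonhole, the 31 residue classes mod 31 are the pigeonholes.
With 155 integers one could put 5 in each residue class and have no class reach 6.
The 156th integer pushes some class to 6, so 31·5 + 1 = 156.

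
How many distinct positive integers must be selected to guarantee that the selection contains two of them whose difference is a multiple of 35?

36

Integers whose pairwise differences are multiples of 35 are exactly those sharing a remainder mod 35. By the pigeonhole principle, the 35 residue classes mod 35 are the pigeonholes.
With 35 integers one could put 1 in each residue class and have no class reach 2.
The 36th integer pushes some class to 2, so 35·1 + 1 = 36.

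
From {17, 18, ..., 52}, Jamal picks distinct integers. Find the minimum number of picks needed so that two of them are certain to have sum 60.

Two chosen integers sum to 60 exactly when both halves of some pair {x, 60−x} with 17 ≤ x ≤ 60−x ≤ 43 are chosen — 13 such pairs.
The remaining 10 elements (those with no distinct partner in range) can never complete a 60-sum, so the worst case takes all of them and one from each pair: 10 + 13 = 23.
Pigeonhole: the 24th integer has to be the second member of some pair, so 23 + 1 = 24.

24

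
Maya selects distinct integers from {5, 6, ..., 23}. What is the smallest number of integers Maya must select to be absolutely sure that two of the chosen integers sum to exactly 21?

14

Group the elements by complementary pair {x, 21−x}: {5,16}, {6,15}, {7,14}, …, giving 6 two-element pairs and 7 integers whose partner 21−x falls outside [5,23].
Treating each of those 13 groups as a pigeonhole, one can pick one integer per group — 13 integers — with no two summing to 21.
The 14th integer lands in an occupied pair, forcing a sum of 21.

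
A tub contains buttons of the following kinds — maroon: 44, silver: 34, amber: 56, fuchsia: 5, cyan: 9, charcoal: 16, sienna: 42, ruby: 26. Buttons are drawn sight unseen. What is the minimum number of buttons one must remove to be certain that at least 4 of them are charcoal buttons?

220

In the worst case for collecting charcoal buttons, every non-charcoal button comes out first.
There are 44 + 34 + 56 + 5 + 9 + 42 + 26 = 216 non-charcoal buttons altogether.
After those, each further button must be charcoal, so 216 + 4 = 220 draws guarantee 4 charcoal buttons.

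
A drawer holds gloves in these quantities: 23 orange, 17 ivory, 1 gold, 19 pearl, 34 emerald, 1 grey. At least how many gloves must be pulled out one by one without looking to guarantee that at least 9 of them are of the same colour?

35

By pigeonhole, put each drawn glove into a box by colour. The largest draw with every box below 9 takes min(count, 8) from each colour; colours with fewer than 8 contribute all they have.
Σ min(cᵢ, 8) = 8 + 8 + 1 + 8 + 8 + 1 = 34.
Draw number 34 + 1 = 35 must push one box to 9.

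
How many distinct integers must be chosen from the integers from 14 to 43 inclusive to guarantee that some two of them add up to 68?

22

A set avoiding the sum 68 can contain at most one of each pair {x, 68−x}, plus the 12 elements whose complement lies outside the range or equal to its own complement.
The integers 14, …, 34 (21 of them) are such a set: any two sum to at least 14+15 = 29 and at most 33+34 = 67 < 68.
By pigeonhole, any 22nd integer completes one of the 9 pairs, so 22 choices force a sum of 68.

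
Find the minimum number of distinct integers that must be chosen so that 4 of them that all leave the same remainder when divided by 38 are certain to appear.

By pigeonhole, the 38 residue classes mod 38 are the pigeonholes.
With 114 integers one could put 3 in each residue class and have no class reach 4.
The 115th integer pushes some class to 4, so 38·3 + 1 = 115.

115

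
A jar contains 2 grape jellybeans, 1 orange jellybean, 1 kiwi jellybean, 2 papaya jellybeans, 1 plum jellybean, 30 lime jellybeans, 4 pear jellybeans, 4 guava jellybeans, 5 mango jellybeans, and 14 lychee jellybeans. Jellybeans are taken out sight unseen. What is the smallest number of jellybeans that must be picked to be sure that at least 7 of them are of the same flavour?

33

The 10 flavours are the holes; the jellybeans drawn are the pigeons.
To avoid 7 of any one flavour, the worst case takes at most 6 of each flavour, or every jellybean of a flavour that has fewer than 6.
That gives 2 + 1 + 1 + 2 + 1 + 6 + 4 + 4 + 5 + 6 = 32 jellybeans with no flavour reaching 7.
The next jellybean forces some flavour to 7, so 32 + 1 = 33.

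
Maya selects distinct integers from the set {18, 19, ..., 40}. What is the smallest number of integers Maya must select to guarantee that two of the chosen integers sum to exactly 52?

Two chosen integers sum to 52 exactly when both halves of some pair {x, 52−x} with 18 ≤ x ≤ 52−x ≤ 34 are chosen — 8 such pairs.
The remaining 7 elements (those with no distinct partner in range) can never complete a 52-sum, so the worst case takes all of them and one from each pair: 7 + 8 = 15.
The 16th integer has to be the second member of some pair, so 15 + 1 = 16.

16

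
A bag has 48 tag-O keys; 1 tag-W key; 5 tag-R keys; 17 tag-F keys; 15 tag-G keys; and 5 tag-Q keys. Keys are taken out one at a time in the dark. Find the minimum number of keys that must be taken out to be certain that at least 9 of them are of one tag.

36

By the pigeonhole principle, the 6 tags are the holes; the keys drawn are the pigeons.
To avoid 9 of any one tag, the worst case takes at most 8 of each tag, or every key of a tag that has fewer than 8.
That gives 8 + 1 + 5 + 8 + 8 + 5 = 35 keys with no tag reaching 9.
The next key forces some tag to 9, so 35 + 1 = 36.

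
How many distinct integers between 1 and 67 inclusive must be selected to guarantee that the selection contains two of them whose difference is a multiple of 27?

Integers whose pairwise differences are multiples of 27 are exactly those sharing a remainder mod 27. By the pigeonhole principle, the 27 residue classes mod 27 are the pigeonholes.
With 27 integers one could put 1 in each residue class and have no class reach 2.
The 28th integer pushes some class to 2, so 27·1 + 1 = 28.

28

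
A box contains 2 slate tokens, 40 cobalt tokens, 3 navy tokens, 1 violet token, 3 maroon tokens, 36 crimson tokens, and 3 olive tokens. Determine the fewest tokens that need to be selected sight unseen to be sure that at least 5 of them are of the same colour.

An adversary could hand out at most 4 tokens per colour (5 colours run out sooner): 2 + 4 + 3 + 1 + 3 + 4 + 3 = 20 tokens and still no colour has 5.
Pigeonhole: one more token lands in a colour already at 4, so 21 draws are enough and 20 are not.

21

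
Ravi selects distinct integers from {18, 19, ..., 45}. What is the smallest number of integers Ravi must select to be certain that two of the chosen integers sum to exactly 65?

A set avoiding the sum 65 can contain at most one of each pair {x, 65−x}, plus the 2 elements whose complement lies outside the range.
The integers 18, …, 32 (15 of them) are such a set: any two sum to at least 18+19 = 37 and at most 31+32 = 63 < 65.
Any 16th integer completes one of the 13 pairs, so 16 choices force a sum of 65.

16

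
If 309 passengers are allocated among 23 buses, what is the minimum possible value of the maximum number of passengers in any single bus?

By the pigeonhole principle, the 23 buses are the holes and the 309 passengers are the pigeons.
If every bus held at most 13 passengers, the total would be at most 23 × 13 = 299, which is less than 309.
So some bus holds at least ⌈309/23⌉ = 14 passengers.

14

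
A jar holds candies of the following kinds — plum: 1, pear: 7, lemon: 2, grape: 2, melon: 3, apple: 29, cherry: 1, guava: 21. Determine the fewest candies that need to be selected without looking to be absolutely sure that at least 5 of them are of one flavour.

22

Pigeonhole: the 8 flavours are the holes; the candies drawn are the pigeons.
To avoid 5 of any one flavour, the worst case takes at most 4 of each flavour, or every candy of a flavour that has fewer than 4.
That gives 1 + 4 + 2 + 2 + 3 + 4 + 1 + 4 = 21 candies with no flavour reaching 5.
The next candy forces some flavour to 5, so 21 + 1 = 22.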